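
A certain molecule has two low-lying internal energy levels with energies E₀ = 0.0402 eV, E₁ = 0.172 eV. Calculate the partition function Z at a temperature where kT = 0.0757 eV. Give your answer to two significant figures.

Eᵢ/kT = 0.5310, 2.272.
Z = Σ e^(−Eᵢ/kT) = e^(−0.5310) + e^(−2.272) = 0.5880 + 0.1031 = 0.6911.

Z = 0.69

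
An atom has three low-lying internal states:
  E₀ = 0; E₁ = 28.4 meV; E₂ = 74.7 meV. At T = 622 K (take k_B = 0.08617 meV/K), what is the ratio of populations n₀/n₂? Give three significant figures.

k_BT = 0.08617 × 622 K = 53.598 meV.
n₀/n₂ = exp[−(E₀−E₂)/kT] = exp(−(-74.7 meV)/(53.598 meV)) = exp(1.3937) = 4.03.

4.03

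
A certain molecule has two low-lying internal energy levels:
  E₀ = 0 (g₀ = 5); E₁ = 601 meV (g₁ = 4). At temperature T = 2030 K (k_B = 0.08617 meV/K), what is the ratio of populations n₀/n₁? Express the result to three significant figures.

38.8

k_BT = 0.08617 × 2030 K = 174.93 meV.
n₀/n₁ = (g₀/g₁) exp[−(E₀−E₁)/kT] = (5/4) × exp(−(-601 meV)/(174.93 meV)) = (5/4) × exp(3.4357) = 38.8.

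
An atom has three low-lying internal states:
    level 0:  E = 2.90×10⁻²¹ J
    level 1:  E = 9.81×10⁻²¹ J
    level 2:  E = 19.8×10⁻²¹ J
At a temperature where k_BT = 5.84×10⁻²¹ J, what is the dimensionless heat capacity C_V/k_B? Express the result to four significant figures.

Eᵢ/kT = 0.496575, 1.67979, 3.39041.
Z = Σ e^(−Eᵢ/kT) = e^(−0.496575) + e^(−1.67979) + e^(−3.39041) = 0.608612 + 0.186413 + 0.0336949 = 0.828720.
⟨E⟩ = 5.14148, ⟨E²⟩ = 43.7637.
C_V/k_B = (⟨E²⟩ − ⟨E⟩²)/(kT)² = (43.7637 − 26.4348)/34.1056 = 0.5081.

0.5081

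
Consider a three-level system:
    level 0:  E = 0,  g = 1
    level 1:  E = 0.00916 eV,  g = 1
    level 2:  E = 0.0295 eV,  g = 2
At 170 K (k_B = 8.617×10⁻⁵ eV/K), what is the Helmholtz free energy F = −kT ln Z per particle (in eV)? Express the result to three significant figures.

-0.00863 eV

k_BT = 8.617×10⁻⁵ × 170 K = 0.014649 eV.
Eᵢ/kT = 0, 0.62530, 2.0138.
Z = Σ gᵢe^(−Eᵢ/kT) = 1·e^(−0) + 1·e^(−0.62530) + 2·e^(−2.0138) = 1.0000 + 0.53510 + 0.26696 = 1.8021.
F = −kT ln Z = −0.014649 × ln(1.8021) = −0.014649 × 0.58895 = -0.00863 eV.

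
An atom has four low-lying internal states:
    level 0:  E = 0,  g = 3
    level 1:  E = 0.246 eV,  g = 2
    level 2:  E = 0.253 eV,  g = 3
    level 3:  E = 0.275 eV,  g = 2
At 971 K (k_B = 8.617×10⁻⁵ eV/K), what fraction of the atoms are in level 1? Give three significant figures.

0.0318

k_BT = 8.617×10⁻⁵ × 971 K = 0.083671 eV.
Eᵢ/kT = 0, 2.9401, 3.0237, 3.2867.
Z = Σ gᵢe^(−Eᵢ/kT) = 3·e^(−0) + 2·e^(−2.9401) + 3·e^(−3.0237) + 2·e^(−3.2867) = 3.0000 + 0.10572 + 0.14586 + 0.074754 = 3.3263.
P₁ = g₁ e^(−E₁/kT) / Z = 0.10572/3.3263 = 0.0318.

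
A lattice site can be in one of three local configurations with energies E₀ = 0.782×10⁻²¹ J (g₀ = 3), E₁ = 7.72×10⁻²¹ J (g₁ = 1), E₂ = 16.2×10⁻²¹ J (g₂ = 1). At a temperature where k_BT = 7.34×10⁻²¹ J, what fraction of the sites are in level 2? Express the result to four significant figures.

0.03486

Eᵢ/kT = 0.106540, 1.05177, 2.20708.
Z = Σ gᵢe^(−Eᵢ/kT) = 3·e^(−0.106540) + 1·e^(−1.05177) + 1·e^(−2.20708) = 2.69682 + 0.349319 + 0.110021 = 3.15616.
P₂ = g₂ e^(−E₂/kT) / Z = 0.110021/3.15616 = 0.03486.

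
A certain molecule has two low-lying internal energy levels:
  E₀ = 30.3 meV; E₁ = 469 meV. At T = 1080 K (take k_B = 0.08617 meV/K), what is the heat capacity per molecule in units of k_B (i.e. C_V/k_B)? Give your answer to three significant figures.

k_BT = 0.08617 × 1080 K = 93.064 meV.
Eᵢ/kT = 0.32558, 5.0395.
Z = Σ e^(−Eᵢ/kT) = e^(−0.32558) + e^(−5.0395) = 0.72211 + 0.0064770 = 0.72859.
⟨E⟩ = 34.200 meV, ⟨E²⟩ = 2865.3 meV².
C_V/k_B = (⟨E²⟩ − ⟨E⟩²)/(kT)² = (2865.3 − 1169.6)/8660.9 = 0.196.

0.196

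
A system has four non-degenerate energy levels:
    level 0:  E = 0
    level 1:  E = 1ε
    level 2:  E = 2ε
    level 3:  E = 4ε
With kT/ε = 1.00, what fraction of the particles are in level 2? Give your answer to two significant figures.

Eᵢ/kT = 0, 1.000, 2.000, 4.000.
Z = Σ e^(−Eᵢ/kT) = e^(−0) + e^(−1.000) + e^(−2.000) + e^(−4.000) = 1.000 + 0.3679 + 0.1353 + 0.01832 = 1.522.
P₂ = e^(−E₂/kT) / Z = 0.1353/1.522 = 0.089.

0.089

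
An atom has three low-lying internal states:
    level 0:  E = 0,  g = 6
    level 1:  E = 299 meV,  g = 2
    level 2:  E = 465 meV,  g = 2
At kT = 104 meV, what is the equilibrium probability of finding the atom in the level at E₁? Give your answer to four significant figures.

Eᵢ/kT = 0, 2.87500, 4.47115.
Z = Σ gᵢe^(−Eᵢ/kT) = 6·e^(−0) + 2·e^(−2.87500) + 2·e^(−4.47115) = 6.00000 + 0.112832 + 0.0228683 = 6.13570.
P₁ = g₁ e^(−E₁/kT) / Z = 0.112832/6.13570 = 0.01839.

0.01839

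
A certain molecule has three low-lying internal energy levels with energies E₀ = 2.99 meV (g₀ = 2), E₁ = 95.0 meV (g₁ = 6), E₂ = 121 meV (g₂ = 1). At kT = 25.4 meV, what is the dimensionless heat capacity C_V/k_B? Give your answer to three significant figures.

Eᵢ/kT = 0.11772, 3.7402, 4.7638.
Z = Σ gᵢe^(−Eᵢ/kT) = 2·e^(−0.11772) + 6·e^(−3.7402) + 1·e^(−4.7638) = 1.7779 + 0.14250 + 0.0085331 = 1.9289.
⟨E⟩ = 10.309 meV, ⟨E²⟩ = 739.74 meV².
C_V/k_B = (⟨E²⟩ − ⟨E⟩²)/(kT)² = (739.74 − 106.28)/645.16 = 0.982.

0.982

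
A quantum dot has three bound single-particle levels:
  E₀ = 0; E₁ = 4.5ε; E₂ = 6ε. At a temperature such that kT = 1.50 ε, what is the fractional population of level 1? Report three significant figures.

Eᵢ/kT = 0, 3.0000, 4.0000.
Z = Σ e^(−Eᵢ/kT) = e^(−0) + e^(−3.0000) + e^(−4.0000) = 1.0000 + 0.049787 + 0.018316 = 1.0681.
P₁ = e^(−E₁/kT) / Z = 0.049787/1.0681 = 0.0466.

0.0466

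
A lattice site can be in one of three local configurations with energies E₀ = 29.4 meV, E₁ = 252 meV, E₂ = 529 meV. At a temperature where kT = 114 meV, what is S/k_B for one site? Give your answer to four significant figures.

0.4310

Eᵢ/kT = 0.257895, 2.21053, 4.64035.
Z = Σ e^(−Eᵢ/kT) = e^(−0.257895) + e^(−2.21053) + e^(−4.64035) = 0.772676 + 0.109643 + 0.00965432 = 0.891973.
⟨E⟩ = Σ EᵢPᵢ = 62.1699 meV.
S/k_B = ln Z + ⟨E⟩/kT = ln(0.891973) + 62.1699/114 = -0.114319 + 0.545350 = 0.4310.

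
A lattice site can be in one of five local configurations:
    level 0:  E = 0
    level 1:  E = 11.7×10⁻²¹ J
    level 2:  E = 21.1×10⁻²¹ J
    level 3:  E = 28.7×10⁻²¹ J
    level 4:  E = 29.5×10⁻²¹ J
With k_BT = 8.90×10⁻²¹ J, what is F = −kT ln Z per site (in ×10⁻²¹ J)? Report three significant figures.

-3.23 ×10⁻²¹ J

Eᵢ/kT = 0, 1.3146, 2.3708, 3.2247, 3.3146.
Z = Σ e^(−Eᵢ/kT) = e^(−0) + e^(−1.3146) + e^(−2.3708) + e^(−3.2247) + e^(−3.3146) = 1.0000 + 0.26858 + 0.093406 + 0.039768 + 0.036349 = 1.4381.
F = −kT ln Z = −8.90 × ln(1.4381) = −8.90 × 0.36332 = -3.23 ×10⁻²¹ J.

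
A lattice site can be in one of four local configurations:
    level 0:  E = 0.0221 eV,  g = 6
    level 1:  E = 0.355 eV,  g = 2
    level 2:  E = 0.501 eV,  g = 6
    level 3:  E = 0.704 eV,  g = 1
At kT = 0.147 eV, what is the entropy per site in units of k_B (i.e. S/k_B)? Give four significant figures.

2.060

Eᵢ/kT = 0.150340, 2.41497, 3.40816, 4.78912.
Z = Σ gᵢe^(−Eᵢ/kT) = 6·e^(−0.150340) + 2·e^(−2.41497) + 6·e^(−3.40816) + 1·e^(−4.78912) = 5.16249 + 0.178740 + 0.198612 + 0.00831978 = 5.54816.
⟨E⟩ = Σ EᵢPᵢ = 0.0509909 eV.
S/k_B = ln Z + ⟨E⟩/kT = ln(5.54816) + 0.0509909/0.147 = 1.71347 + 0.346877 = 2.060.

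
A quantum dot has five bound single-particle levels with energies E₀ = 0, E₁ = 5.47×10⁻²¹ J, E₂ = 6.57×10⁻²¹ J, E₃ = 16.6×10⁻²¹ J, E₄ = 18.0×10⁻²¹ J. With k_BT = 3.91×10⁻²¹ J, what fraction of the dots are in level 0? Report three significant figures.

Eᵢ/kT = 0, 1.3990, 1.6803, 4.2455, 4.6036.
Z = Σ e^(−Eᵢ/kT) = e^(−0) + e^(−1.3990) + e^(−1.6803) + e^(−4.2455) + e^(−4.6036) = 1.0000 + 0.24684 + 0.18632 + 0.014329 + 0.010016 = 1.4575.
P₀ = e^(−E₀/kT) / Z = 1.0000/1.4575 = 0.686.

0.686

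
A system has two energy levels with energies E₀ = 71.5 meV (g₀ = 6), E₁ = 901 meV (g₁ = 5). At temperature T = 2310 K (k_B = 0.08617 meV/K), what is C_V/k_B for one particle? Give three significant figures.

0.219

k_BT = 0.08617 × 2310 K = 199.05 meV.
Eᵢ/kT = 0.35921, 4.5265.
Z = Σ gᵢe^(−Eᵢ/kT) = 6·e^(−0.35921) + 5·e^(−4.5265) = 4.1894 + 0.054092 = 4.2435.
⟨E⟩ = 82.074 meV, ⟨E²⟩ = 15395 meV².
C_V/k_B = (⟨E²⟩ − ⟨E⟩²)/(kT)² = (15395 − 6736.1)/39621 = 0.219.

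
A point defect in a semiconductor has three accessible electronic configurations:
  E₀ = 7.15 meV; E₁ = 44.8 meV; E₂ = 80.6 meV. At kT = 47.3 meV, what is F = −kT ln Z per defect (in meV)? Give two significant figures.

-17 meV

Eᵢ/kT = 0.1512, 0.9471, 1.704.
Z = Σ e^(−Eᵢ/kT) = e^(−0.1512) + e^(−0.9471) + e^(−1.704) = 0.8597 + 0.3879 + 0.1820 = 1.430.
F = −kT ln Z = −47.3 × ln(1.430) = −47.3 × 0.3577 = -17 meV.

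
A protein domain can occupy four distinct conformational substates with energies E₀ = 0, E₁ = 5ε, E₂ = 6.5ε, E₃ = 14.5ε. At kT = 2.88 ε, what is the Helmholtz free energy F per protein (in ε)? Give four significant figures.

Eᵢ/kT = 0, 1.73611, 2.25694, 5.03472.
Z = Σ e^(−Eᵢ/kT) = e^(−0) + e^(−1.73611) + e^(−2.25694) + e^(−5.03472) = 1.00000 + 0.176205 + 0.104670 + 0.00650802 = 1.28738.
F = −kT ln Z = −2.88 × ln(1.28738) = −2.88 × 0.252609 = -0.7275 ε.

-0.7275 ε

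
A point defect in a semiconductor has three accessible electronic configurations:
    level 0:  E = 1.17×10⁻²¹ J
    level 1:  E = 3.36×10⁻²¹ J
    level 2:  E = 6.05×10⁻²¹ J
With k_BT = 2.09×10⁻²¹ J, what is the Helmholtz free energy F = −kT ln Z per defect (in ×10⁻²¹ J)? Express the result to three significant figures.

Eᵢ/kT = 0.55981, 1.6077, 2.8947.
Z = Σ e^(−Eᵢ/kT) = e^(−0.55981) + e^(−1.6077) + e^(−2.8947) = 0.57132 + 0.20035 + 0.055316 = 0.82699.
F = −kT ln Z = −2.09 × ln(0.82699) = −2.09 × -0.18996 = 0.397 ×10⁻²¹ J.

0.397 ×10⁻²¹ J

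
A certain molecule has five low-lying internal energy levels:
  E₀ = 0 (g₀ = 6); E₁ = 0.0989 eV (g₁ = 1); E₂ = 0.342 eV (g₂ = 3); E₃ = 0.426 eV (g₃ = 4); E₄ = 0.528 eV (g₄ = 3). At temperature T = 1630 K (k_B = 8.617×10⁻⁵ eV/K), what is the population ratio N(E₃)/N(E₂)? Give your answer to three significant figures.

0.733

k_BT = 8.617×10⁻⁵ × 1630 K = 0.14046 eV.
n₃/n₂ = (g₃/g₂) exp[−(E₃−E₂)/kT] = (4/3) × exp(−(0.084 eV)/(0.14046 eV)) = (4/3) × exp(-0.59804) = 0.733.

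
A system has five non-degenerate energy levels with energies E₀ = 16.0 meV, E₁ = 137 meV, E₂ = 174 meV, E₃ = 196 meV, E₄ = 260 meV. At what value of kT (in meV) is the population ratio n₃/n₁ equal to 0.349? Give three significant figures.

56.0 meV

n₃/n₁ = exp[−(E₃−E₁)/kT] = 0.349.
⇒ (E₃−E₁)/kT = ln(1/0.349) = ln(2.8653) = 1.0527.
kT = 59 meV / 1.0527 = 56.0 meV.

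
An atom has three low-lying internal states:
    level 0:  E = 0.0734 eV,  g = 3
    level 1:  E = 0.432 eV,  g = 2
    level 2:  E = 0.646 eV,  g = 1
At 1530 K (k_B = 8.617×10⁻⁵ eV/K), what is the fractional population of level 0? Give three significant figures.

0.954

k_BT = 8.617×10⁻⁵ × 1530 K = 0.13184 eV.
Eᵢ/kT = 0.55674, 3.2767, 4.8999.
Z = Σ gᵢe^(−Eᵢ/kT) = 3·e^(−0.55674) + 2·e^(−3.2767) + 1·e^(−4.8999) = 1.7192 + 0.075505 + 0.0074473 = 1.8022.
P₀ = g₀ e^(−E₀/kT) / Z = 1.7192/1.8022 = 0.954.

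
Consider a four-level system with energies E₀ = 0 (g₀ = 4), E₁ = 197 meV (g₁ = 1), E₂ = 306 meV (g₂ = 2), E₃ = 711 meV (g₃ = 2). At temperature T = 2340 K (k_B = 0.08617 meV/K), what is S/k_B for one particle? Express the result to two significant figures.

k_BT = 0.08617 × 2340 K = 201.6 meV.
Eᵢ/kT = 0, 0.9772, 1.518, 3.527.
Z = Σ gᵢe^(−Eᵢ/kT) = 4·e^(−0) + 1·e^(−0.9772) + 2·e^(−1.518) + 2·e^(−3.527) = 4.000 + 0.3764 + 0.4383 + 0.05879 = 4.873.
⟨E⟩ = Σ EᵢPᵢ = 51.32 meV.
S/k_B = ln Z + ⟨E⟩/kT = ln(4.873) + 51.32/201.6 = 1.584 + 0.2546 = 1.8.

1.8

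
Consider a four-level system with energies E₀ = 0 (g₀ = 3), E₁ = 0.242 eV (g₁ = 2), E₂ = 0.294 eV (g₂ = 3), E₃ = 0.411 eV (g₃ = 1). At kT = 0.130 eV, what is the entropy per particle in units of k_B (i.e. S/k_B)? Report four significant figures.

Eᵢ/kT = 0, 1.86154, 2.26154, 3.16154.
Z = Σ gᵢe^(−Eᵢ/kT) = 3·e^(−0) + 2·e^(−1.86154) + 3·e^(−2.26154) + 1·e^(−3.16154) = 3.00000 + 0.310866 + 0.312570 + 0.0423605 = 3.66580.
⟨E⟩ = Σ EᵢPᵢ = 0.0503397 eV.
S/k_B = ln Z + ⟨E⟩/kT = ln(3.66580) + 0.0503397/0.130 = 1.29905 + 0.387228 = 1.686.

1.686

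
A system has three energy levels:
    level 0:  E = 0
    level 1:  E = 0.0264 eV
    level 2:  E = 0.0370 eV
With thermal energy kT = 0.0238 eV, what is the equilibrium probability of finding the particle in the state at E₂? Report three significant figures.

0.137

Eᵢ/kT = 0, 1.1092, 1.5546.
Z = Σ e^(−Eᵢ/kT) = e^(−0) + e^(−1.1092) + e^(−1.5546) = 1.0000 + 0.32982 + 0.21127 = 1.5411.
P₂ = e^(−E₂/kT) / Z = 0.21127/1.5411 = 0.137.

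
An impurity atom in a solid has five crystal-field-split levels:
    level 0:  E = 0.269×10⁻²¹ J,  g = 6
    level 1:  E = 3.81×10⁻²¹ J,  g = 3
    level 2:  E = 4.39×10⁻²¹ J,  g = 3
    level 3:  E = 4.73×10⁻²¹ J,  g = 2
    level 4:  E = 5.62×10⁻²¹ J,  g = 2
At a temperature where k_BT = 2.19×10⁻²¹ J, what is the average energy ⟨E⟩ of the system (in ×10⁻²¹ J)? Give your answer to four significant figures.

1.082 ×10⁻²¹ J

Eᵢ/kT = 0.122831, 1.73973, 2.00457, 2.15982, 2.56621.
Z = Σ gᵢe^(−Eᵢ/kT) = 6·e^(−0.122831) + 3·e^(−1.73973) + 3·e^(−2.00457) + 2·e^(−2.15982) + 2·e^(−2.56621) = 5.30648 + 0.526703 + 0.404155 + 0.230692 + 0.153652 = 6.62168.
⟨E⟩ = Σ Eᵢ gᵢe^(−Eᵢ/kT) / Z = (0.269·5.30648 + 3.81·0.526703 + 4.39·0.404155 + 4.73·0.230692 + 5.62·0.153652) / 6.62168 = 1.082 ×10⁻²¹ J.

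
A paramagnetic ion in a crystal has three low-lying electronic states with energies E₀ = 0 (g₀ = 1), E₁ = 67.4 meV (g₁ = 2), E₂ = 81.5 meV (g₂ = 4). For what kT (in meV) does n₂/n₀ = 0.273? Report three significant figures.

30.4 meV

n₂/n₀ = (g₂/g₀) exp[−(E₂−E₀)/kT] = 0.273.
⇒ (E₂−E₀)/kT = ln((4/1)/0.273) = ln(14.652) = 2.6846.
kT = 81.5 meV / 2.6846 = 30.4 meV.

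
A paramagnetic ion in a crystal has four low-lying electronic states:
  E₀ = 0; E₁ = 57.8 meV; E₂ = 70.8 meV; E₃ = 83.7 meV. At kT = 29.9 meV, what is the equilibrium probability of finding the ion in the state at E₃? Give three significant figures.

Eᵢ/kT = 0, 1.9331, 2.3679, 2.7993.
Z = Σ e^(−Eᵢ/kT) = e^(−0) + e^(−1.9331) + e^(−2.3679) + e^(−2.7993) = 1.0000 + 0.14470 + 0.093677 + 0.060853 = 1.2992.
P₃ = e^(−E₃/kT) / Z = 0.060853/1.2992 = 0.0468.

0.0468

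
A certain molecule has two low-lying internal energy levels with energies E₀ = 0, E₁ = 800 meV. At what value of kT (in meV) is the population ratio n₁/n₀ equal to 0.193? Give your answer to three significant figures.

486 meV

n₁/n₀ = exp[−(E₁−E₀)/kT] = 0.193.
⇒ (E₁−E₀)/kT = ln(1/0.193) = ln(5.1813) = 1.6451.
kT = 800 meV / 1.6451 = 486 meV.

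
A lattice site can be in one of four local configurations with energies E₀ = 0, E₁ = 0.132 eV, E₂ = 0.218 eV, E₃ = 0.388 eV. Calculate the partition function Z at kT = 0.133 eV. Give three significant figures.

Eᵢ/kT = 0, 0.99248, 1.6391, 2.9173.
Z = Σ e^(−Eᵢ/kT) = e^(−0) + e^(−0.99248) + e^(−1.6391) + e^(−2.9173) = 1.0000 + 0.37066 + 0.19415 + 0.054080 = 1.6189.

Z = 1.62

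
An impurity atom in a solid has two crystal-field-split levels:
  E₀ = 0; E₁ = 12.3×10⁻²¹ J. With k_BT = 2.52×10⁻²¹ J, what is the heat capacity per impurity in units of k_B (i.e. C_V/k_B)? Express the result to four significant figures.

0.1781

Eᵢ/kT = 0, 4.88095.
Z = Σ e^(−Eᵢ/kT) = e^(−0) + e^(−4.88095) = 1.00000 + 0.00758980 = 1.00759.
⟨E⟩ = 0.0926513, ⟨E²⟩ = 1.13961.
C_V/k_B = (⟨E²⟩ − ⟨E⟩²)/(kT)² = (1.13961 − 0.00858426)/6.35040 = 0.1781.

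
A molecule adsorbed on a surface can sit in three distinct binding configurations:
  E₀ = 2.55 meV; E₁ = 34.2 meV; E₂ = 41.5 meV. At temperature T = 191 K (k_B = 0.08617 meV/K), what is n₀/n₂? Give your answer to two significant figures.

k_BT = 0.08617 × 191 K = 16.46 meV.
n₀/n₂ = exp[−(E₀−E₂)/kT] = exp(−(-38.95 meV)/(16.46 meV)) = exp(2.366) = 11.

11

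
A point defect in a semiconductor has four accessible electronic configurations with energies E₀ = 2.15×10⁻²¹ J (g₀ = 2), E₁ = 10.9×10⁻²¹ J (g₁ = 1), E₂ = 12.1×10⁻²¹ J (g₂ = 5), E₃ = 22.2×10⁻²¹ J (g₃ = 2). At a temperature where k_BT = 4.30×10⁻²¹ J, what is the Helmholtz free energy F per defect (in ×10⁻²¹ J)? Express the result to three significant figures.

-2.03 ×10⁻²¹ J

Eᵢ/kT = 0.50000, 2.5349, 2.8140, 5.1628.
Z = Σ gᵢe^(−Eᵢ/kT) = 2·e^(−0.50000) + 1·e^(−2.5349) + 5·e^(−2.8140) + 2·e^(−5.1628) = 1.2131 + 0.079270 + 0.29982 + 0.011451 = 1.6036.
F = −kT ln Z = −4.30 × ln(1.6036) = −4.30 × 0.47225 = -2.03 ×10⁻²¹ J.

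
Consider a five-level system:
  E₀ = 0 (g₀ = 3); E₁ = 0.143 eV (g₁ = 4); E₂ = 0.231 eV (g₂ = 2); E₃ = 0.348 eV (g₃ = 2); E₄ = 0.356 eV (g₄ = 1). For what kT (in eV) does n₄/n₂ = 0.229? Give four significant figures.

n₄/n₂ = (g₄/g₂) exp[−(E₄−E₂)/kT] = 0.229.
⇒ (E₄−E₂)/kT = ln((1/2)/0.229) = ln(2.18341) = 0.780888.
kT = 0.125 eV / 0.780888 = 0.1601 eV.

0.1601 eV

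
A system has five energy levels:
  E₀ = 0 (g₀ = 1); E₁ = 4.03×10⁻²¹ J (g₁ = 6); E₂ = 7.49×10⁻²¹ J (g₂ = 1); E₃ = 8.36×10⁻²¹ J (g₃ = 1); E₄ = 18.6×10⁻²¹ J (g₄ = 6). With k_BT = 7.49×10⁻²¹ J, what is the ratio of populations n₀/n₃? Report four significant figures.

3.053

n₀/n₃ = (g₀/g₃) exp[−(E₀−E₃)/kT] = (1/1) × exp(−(-8.36 ×10⁻²¹ J)/(7.49 ×10⁻²¹ J)) = (1/1) × exp(1.11615) = 3.053.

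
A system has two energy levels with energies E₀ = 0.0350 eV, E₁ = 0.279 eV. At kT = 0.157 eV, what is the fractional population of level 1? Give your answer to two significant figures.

0.17

Eᵢ/kT = 0.2229, 1.777.
Z = Σ e^(−Eᵢ/kT) = e^(−0.2229) + e^(−1.777) = 0.8002 + 0.1691 = 0.9693.
P₁ = e^(−E₁/kT) / Z = 0.1691/0.9693 = 0.17.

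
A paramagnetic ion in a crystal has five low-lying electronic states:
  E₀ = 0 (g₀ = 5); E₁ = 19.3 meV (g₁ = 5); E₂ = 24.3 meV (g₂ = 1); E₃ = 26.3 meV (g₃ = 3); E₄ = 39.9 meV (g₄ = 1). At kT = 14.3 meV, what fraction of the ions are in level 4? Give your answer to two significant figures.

Eᵢ/kT = 0, 1.350, 1.699, 1.839, 2.790.
Z = Σ gᵢe^(−Eᵢ/kT) = 5·e^(−0) + 5·e^(−1.350) + 1·e^(−1.699) + 3·e^(−1.839) + 1·e^(−2.790) = 5.000 + 1.296 + 0.1829 + 0.4769 + 0.06142 = 7.017.
P₄ = g₄ e^(−E₄/kT) / Z = 0.06142/7.017 = 0.0088.

0.0088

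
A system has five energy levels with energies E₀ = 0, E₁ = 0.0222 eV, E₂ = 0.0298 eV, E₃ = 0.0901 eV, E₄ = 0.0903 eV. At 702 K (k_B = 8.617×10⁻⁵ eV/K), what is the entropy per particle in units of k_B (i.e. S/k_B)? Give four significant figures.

1.458

k_BT = 8.617×10⁻⁵ × 702 K = 0.0604913 eV.
Eᵢ/kT = 0, 0.366995, 0.492633, 1.48947, 1.49278.
Z = Σ e^(−Eᵢ/kT) = e^(−0) + e^(−0.366995) + e^(−0.492633) + e^(−1.48947) + e^(−1.49278) = 1.00000 + 0.692813 + 0.611015 + 0.225492 + 0.224747 = 2.75407.
⟨E⟩ = Σ EᵢPᵢ = 0.0269420 eV.
S/k_B = ln Z + ⟨E⟩/kT = ln(2.75407) + 0.0269420/0.0604913 = 1.01308 + 0.445386 = 1.458.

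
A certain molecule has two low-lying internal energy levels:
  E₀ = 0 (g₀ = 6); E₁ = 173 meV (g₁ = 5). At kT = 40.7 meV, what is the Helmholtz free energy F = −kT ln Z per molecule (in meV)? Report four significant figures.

Eᵢ/kT = 0, 4.25061.
Z = Σ gᵢe^(−Eᵢ/kT) = 6·e^(−0) + 5·e^(−4.25061) = 6.00000 + 0.0712777 = 6.07128.
F = −kT ln Z = −40.7 × ln(6.07128) = −40.7 × 1.80357 = -73.41 meV.

-73.41 meV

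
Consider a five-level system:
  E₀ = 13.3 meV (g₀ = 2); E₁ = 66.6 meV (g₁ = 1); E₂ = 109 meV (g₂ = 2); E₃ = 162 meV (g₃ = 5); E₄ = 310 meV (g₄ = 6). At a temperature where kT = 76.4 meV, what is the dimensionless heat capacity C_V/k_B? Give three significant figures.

0.897

Eᵢ/kT = 0.17408, 0.87173, 1.4267, 2.1204, 4.0576.
Z = Σ gᵢe^(−Eᵢ/kT) = 2·e^(−0.17408) + 1·e^(−0.87173) + 2·e^(−1.4267) + 5·e^(−2.1204) + 6·e^(−4.0576) = 1.6805 + 0.41823 + 0.48020 + 0.59992 + 0.10374 = 3.2826.
⟨E⟩ = 70.643 meV, ⟨E²⟩ = 10227 meV².
C_V/k_B = (⟨E²⟩ − ⟨E⟩²)/(kT)² = (10227 − 4990.4)/5837.0 = 0.897.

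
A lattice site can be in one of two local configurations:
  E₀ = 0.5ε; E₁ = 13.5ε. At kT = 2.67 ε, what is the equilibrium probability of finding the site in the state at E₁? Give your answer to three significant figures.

Eᵢ/kT = 0.18727, 5.0562.
Z = Σ e^(−Eᵢ/kT) = e^(−0.18727) + e^(−5.0562) = 0.82922 + 0.0063697 = 0.83559.
P₁ = e^(−E₁/kT) / Z = 0.0063697/0.83559 = 0.00762.

0.00762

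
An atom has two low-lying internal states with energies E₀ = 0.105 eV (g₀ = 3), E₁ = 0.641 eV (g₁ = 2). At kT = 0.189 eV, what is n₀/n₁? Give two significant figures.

n₀/n₁ = (g₀/g₁) exp[−(E₀−E₁)/kT] = (3/2) × exp(−(-0.536 eV)/(0.189 eV)) = (3/2) × exp(2.836) = 26.

26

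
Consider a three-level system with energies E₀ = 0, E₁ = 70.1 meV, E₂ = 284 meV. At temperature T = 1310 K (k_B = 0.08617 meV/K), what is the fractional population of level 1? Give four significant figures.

k_BT = 0.08617 × 1310 K = 112.883 meV.
Eᵢ/kT = 0, 0.620997, 2.51588.
Z = Σ e^(−Eᵢ/kT) = e^(−0) + e^(−0.620997) + e^(−2.51588) = 1.00000 + 0.537408 + 0.0807918 = 1.61820.
P₁ = e^(−E₁/kT) / Z = 0.537408/1.61820 = 0.3321.

0.3321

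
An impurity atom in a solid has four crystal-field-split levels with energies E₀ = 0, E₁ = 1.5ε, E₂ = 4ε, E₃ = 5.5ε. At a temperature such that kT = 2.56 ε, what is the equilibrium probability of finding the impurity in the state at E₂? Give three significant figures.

Eᵢ/kT = 0, 0.58594, 1.5625, 2.1484.
Z = Σ e^(−Eᵢ/kT) = e^(−0) + e^(−0.58594) + e^(−1.5625) + e^(−2.1484) = 1.0000 + 0.55658 + 0.20961 + 0.11667 = 1.8829.
P₂ = e^(−E₂/kT) / Z = 0.20961/1.8829 = 0.111.

0.111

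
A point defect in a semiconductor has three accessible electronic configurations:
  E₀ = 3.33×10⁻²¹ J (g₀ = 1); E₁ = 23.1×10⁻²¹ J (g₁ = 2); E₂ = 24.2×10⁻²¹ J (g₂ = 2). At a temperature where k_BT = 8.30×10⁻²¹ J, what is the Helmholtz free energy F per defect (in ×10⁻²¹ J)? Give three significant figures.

0.860 ×10⁻²¹ J

Eᵢ/kT = 0.40120, 2.7831, 2.9157.
Z = Σ gᵢe^(−Eᵢ/kT) = 1·e^(−0.40120) + 2·e^(−2.7831) + 2·e^(−2.9157) = 0.66952 + 0.12369 + 0.10833 = 0.90154.
F = −kT ln Z = −8.30 × ln(0.90154) = −8.30 × -0.10365 = 0.860 ×10⁻²¹ J.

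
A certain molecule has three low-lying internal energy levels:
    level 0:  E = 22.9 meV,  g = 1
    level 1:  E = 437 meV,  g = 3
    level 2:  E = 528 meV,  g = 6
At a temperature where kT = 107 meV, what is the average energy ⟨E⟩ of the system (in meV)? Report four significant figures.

Eᵢ/kT = 0.214019, 4.08411, 4.93458.
Z = Σ gᵢe^(−Eᵢ/kT) = 1·e^(−0.214019) + 3·e^(−4.08411) + 6·e^(−4.93458) = 0.807333 + 0.0505144 + 0.0431609 = 0.901008.
⟨E⟩ = Σ Eᵢ gᵢe^(−Eᵢ/kT) / Z = (22.9·0.807333 + 437·0.0505144 + 528·0.0431609) / 0.901008 = 70.31 meV.

70.31 meV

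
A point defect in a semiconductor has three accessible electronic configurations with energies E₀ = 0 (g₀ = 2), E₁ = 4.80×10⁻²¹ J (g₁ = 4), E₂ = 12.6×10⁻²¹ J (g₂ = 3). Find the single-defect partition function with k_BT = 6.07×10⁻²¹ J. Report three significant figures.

Z = 4.19

Eᵢ/kT = 0, 0.79077, 2.0758.
Z = Σ gᵢe^(−Eᵢ/kT) = 2·e^(−0) + 4·e^(−0.79077) + 3·e^(−2.0758) = 2.0000 + 1.8140 + 0.37637 = 4.1904.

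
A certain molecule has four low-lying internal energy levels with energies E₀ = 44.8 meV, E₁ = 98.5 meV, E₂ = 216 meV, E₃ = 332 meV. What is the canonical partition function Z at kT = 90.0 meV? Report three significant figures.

Z = 1.06

Eᵢ/kT = 0.49778, 1.0944, 2.4000, 3.6889.
Z = Σ e^(−Eᵢ/kT) = e^(−0.49778) + e^(−1.0944) + e^(−2.4000) + e^(−3.6889) = 0.60788 + 0.33474 + 0.090718 + 0.024999 = 1.0583.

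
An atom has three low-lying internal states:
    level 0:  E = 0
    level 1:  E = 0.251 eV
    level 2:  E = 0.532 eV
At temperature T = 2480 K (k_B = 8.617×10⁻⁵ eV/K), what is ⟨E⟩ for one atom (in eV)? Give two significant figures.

k_BT = 8.617×10⁻⁵ × 2480 K = 0.2137 eV.
Eᵢ/kT = 0, 1.175, 2.489.
Z = Σ e^(−Eᵢ/kT) = e^(−0) + e^(−1.175) + e^(−2.489) = 1.000 + 0.3088 + 0.08299 = 1.392.
⟨E⟩ = Σ Eᵢ e^(−Eᵢ/kT) / Z = (0·1.000 + 0.251·0.3088 + 0.532·0.08299) / 1.392 = 0.087 eV.

0.087 eV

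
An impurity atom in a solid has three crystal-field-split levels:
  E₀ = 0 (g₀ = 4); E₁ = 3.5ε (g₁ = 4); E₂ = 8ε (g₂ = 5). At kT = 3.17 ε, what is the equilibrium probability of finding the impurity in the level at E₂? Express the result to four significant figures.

0.06999

Eᵢ/kT = 0, 1.10410, 2.52366.
Z = Σ gᵢe^(−Eᵢ/kT) = 4·e^(−0) + 4·e^(−1.10410) + 5·e^(−2.52366) = 4.00000 + 1.32604 + 0.400828 = 5.72687.
P₂ = g₂ e^(−E₂/kT) / Z = 0.400828/5.72687 = 0.06999.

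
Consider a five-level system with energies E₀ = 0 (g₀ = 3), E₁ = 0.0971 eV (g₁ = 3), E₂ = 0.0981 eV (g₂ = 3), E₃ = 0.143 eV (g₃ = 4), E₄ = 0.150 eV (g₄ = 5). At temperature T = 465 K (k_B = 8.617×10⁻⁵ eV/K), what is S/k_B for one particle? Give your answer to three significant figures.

1.89

k_BT = 8.617×10⁻⁵ × 465 K = 0.040069 eV.
Eᵢ/kT = 0, 2.4233, 2.4483, 3.5688, 3.7435.
Z = Σ gᵢe^(−Eᵢ/kT) = 3·e^(−0) + 3·e^(−2.4233) + 3·e^(−2.4483) + 4·e^(−3.5688) + 5·e^(−3.7435) = 3.0000 + 0.26589 + 0.25932 + 0.11276 + 0.11836 = 3.7563.
⟨E⟩ = Σ EᵢPᵢ = 0.022665 eV.
S/k_B = ln Z + ⟨E⟩/kT = ln(3.7563) + 0.022665/0.040069 = 1.3234 + 0.56565 = 1.89.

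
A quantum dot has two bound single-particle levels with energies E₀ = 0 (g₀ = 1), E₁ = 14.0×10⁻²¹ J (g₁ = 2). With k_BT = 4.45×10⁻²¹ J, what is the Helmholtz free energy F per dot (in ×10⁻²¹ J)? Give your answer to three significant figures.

-0.367 ×10⁻²¹ J

Eᵢ/kT = 0, 3.1461.
Z = Σ gᵢe^(−Eᵢ/kT) = 1·e^(−0) + 2·e^(−3.1461) = 1.0000 + 0.086039 = 1.0860.
F = −kT ln Z = −4.45 × ln(1.0860) = −4.45 × 0.082501 = -0.367 ×10⁻²¹ J.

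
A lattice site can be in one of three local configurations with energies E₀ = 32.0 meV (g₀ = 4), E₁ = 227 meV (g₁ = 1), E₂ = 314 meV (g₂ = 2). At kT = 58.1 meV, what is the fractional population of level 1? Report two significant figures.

Eᵢ/kT = 0.5508, 3.907, 5.404.
Z = Σ gᵢe^(−Eᵢ/kT) = 4·e^(−0.5508) + 1·e^(−3.907) + 2·e^(−5.404) = 2.306 + 0.02010 + 0.008997 = 2.335.
P₁ = g₁ e^(−E₁/kT) / Z = 0.02010/2.335 = 0.0086.

0.0086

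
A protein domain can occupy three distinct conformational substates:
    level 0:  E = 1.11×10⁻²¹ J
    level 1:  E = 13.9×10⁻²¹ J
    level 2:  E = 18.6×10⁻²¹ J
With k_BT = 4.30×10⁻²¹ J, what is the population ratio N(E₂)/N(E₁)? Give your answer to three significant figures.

n₂/n₁ = exp[−(E₂−E₁)/kT] = exp(−(4.7 ×10⁻²¹ J)/(4.30 ×10⁻²¹ J)) = exp(-1.0930) = 0.335.

0.335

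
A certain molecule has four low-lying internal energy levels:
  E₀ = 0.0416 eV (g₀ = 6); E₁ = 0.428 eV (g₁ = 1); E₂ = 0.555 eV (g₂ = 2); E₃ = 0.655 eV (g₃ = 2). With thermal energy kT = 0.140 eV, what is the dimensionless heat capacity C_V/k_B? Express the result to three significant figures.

Eᵢ/kT = 0.29714, 3.0571, 3.9643, 4.6786.
Z = Σ gᵢe^(−Eᵢ/kT) = 6·e^(−0.29714) + 1·e^(−3.0571) + 2·e^(−3.9643) + 2·e^(−4.6786) = 4.4576 + 0.047024 + 0.037963 + 0.018584 = 4.5612.
⟨E⟩ = 0.052356 eV, ⟨E²⟩ = 0.0078915 eV².
C_V/k_B = (⟨E²⟩ − ⟨E⟩²)/(kT)² = (0.0078915 − 0.0027412)/0.019600 = 0.263.

0.263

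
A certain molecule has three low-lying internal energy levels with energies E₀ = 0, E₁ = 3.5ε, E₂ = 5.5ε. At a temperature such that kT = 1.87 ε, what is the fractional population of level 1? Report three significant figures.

0.128

Eᵢ/kT = 0, 1.8717, 2.9412.
Z = Σ e^(−Eᵢ/kT) = e^(−0) + e^(−1.8717) + e^(−2.9412) = 1.0000 + 0.15386 + 0.052802 = 1.2067.
P₁ = e^(−E₁/kT) / Z = 0.15386/1.2067 = 0.128.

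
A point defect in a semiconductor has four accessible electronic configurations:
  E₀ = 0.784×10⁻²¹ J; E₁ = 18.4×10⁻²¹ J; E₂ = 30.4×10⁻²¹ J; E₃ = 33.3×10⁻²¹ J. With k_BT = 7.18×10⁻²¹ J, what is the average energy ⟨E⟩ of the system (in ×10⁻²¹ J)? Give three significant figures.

Eᵢ/kT = 0.10919, 2.5627, 4.2340, 4.6379.
Z = Σ e^(−Eᵢ/kT) = e^(−0.10919) + e^(−2.5627) + e^(−4.2340) + e^(−4.6379) = 0.89656 + 0.077096 + 0.014494 + 0.0096780 = 0.99783.
⟨E⟩ = Σ Eᵢ e^(−Eᵢ/kT) / Z = (0.784·0.89656 + 18.4·0.077096 + 30.4·0.014494 + 33.3·0.0096780) / 0.99783 = 2.89 ×10⁻²¹ J.

2.89 ×10⁻²¹ J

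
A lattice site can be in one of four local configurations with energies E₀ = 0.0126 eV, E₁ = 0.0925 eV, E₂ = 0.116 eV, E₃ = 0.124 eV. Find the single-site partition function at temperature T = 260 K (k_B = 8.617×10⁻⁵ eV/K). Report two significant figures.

k_BT = 8.617×10⁻⁵ × 260 K = 0.02240 eV.
Eᵢ/kT = 0.5625, 4.129, 5.179, 5.536.
Z = Σ e^(−Eᵢ/kT) = e^(−0.5625) + e^(−4.129) + e^(−5.179) + e^(−5.536) = 0.5698 + 0.01610 + 0.005634 + 0.003942 = 0.5955.

Z = 0.60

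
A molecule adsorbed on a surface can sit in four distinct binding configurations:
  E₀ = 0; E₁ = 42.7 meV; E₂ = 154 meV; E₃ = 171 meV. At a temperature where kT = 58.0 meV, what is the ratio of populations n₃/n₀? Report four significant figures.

n₃/n₀ = exp[−(E₃−E₀)/kT] = exp(−(171 meV)/(58.0 meV)) = exp(-2.94828) = 0.05243.

0.05243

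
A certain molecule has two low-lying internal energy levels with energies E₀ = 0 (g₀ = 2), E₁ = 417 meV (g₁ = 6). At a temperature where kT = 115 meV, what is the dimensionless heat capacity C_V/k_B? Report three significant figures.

Eᵢ/kT = 0, 3.6261.
Z = Σ gᵢe^(−Eᵢ/kT) = 2·e^(−0) + 6·e^(−3.6261) = 2.0000 + 0.15972 = 2.1597.
⟨E⟩ = 30.839 meV, ⟨E²⟩ = 12860 meV².
C_V/k_B = (⟨E²⟩ − ⟨E⟩²)/(kT)² = (12860 − 951.04)/13225 = 0.900.

0.900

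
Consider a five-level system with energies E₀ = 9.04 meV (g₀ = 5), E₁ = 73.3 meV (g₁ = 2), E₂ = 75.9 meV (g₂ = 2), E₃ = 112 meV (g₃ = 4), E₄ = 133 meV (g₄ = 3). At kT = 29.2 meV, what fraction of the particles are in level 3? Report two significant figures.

0.021

Eᵢ/kT = 0.3096, 2.510, 2.599, 3.836, 4.555.
Z = Σ gᵢe^(−Eᵢ/kT) = 5·e^(−0.3096) + 2·e^(−2.510) + 2·e^(−2.599) + 4·e^(−3.836) + 3·e^(−4.555) = 3.669 + 0.1625 + 0.1487 + 0.08632 + 0.03154 = 4.098.
P₃ = g₃ e^(−E₃/kT) / Z = 0.08632/4.098 = 0.021.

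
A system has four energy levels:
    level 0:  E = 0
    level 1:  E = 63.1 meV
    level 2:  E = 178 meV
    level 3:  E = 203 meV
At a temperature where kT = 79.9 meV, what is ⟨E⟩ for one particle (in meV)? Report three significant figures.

38.9 meV

Eᵢ/kT = 0, 0.78974, 2.2278, 2.5407.
Z = Σ e^(−Eᵢ/kT) = e^(−0) + e^(−0.78974) + e^(−2.2278) + e^(−2.5407) = 1.0000 + 0.45396 + 0.10777 + 0.078811 = 1.6405.
⟨E⟩ = Σ Eᵢ e^(−Eᵢ/kT) / Z = (0·1.0000 + 63.1·0.45396 + 178·0.10777 + 203·0.078811) / 1.6405 = 38.9 meV.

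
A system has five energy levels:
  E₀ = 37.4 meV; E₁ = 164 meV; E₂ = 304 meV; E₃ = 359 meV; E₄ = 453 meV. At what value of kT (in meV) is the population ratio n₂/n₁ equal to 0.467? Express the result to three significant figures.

n₂/n₁ = exp[−(E₂−E₁)/kT] = 0.467.
⇒ (E₂−E₁)/kT = ln(1/0.467) = ln(2.1413) = 0.76141.
kT = 140 meV / 0.76141 = 184 meV.

184 meV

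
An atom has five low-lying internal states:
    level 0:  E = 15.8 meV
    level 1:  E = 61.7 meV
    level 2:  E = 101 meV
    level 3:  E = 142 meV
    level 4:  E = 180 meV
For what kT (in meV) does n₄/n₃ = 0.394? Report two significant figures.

41 meV

n₄/n₃ = exp[−(E₄−E₃)/kT] = 0.394.
⇒ (E₄−E₃)/kT = ln(1/0.394) = ln(2.538) = 0.9314.
kT = 38 meV / 0.9314 = 41 meV.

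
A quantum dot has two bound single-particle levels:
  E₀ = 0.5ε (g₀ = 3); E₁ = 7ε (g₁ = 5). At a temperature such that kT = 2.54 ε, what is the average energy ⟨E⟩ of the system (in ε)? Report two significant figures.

Eᵢ/kT = 0.1969, 2.756.
Z = Σ gᵢe^(−Eᵢ/kT) = 3·e^(−0.1969) + 5·e^(−2.756) = 2.464 + 0.3177 = 2.782.
⟨E⟩ = Σ Eᵢ gᵢe^(−Eᵢ/kT) / Z = (0.5·2.464 + 7·0.3177) / 2.782 = 1.2 ε.

1.2 ε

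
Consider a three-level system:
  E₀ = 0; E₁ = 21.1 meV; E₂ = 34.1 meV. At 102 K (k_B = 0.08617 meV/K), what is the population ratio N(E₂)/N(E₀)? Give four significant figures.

k_BT = 0.08617 × 102 K = 8.78934 meV.
n₂/n₀ = exp[−(E₂−E₀)/kT] = exp(−(34.1 meV)/(8.78934 meV)) = exp(-3.87970) = 0.02066.

0.02066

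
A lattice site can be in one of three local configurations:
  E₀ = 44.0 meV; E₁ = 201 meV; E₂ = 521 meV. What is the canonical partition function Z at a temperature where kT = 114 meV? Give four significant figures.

Eᵢ/kT = 0.385965, 1.76316, 4.57018.
Z = Σ e^(−Eᵢ/kT) = e^(−0.385965) + e^(−1.76316) + e^(−4.57018) = 0.679794 + 0.171502 + 0.0103561 = 0.861652.

Z = 0.8617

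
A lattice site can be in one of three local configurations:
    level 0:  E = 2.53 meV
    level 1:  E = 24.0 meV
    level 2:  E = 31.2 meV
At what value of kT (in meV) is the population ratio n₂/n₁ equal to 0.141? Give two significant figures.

3.7 meV

n₂/n₁ = exp[−(E₂−E₁)/kT] = 0.141.
⇒ (E₂−E₁)/kT = ln(1/0.141) = ln(7.092) = 1.959.
kT = 7.2 meV / 1.959 = 3.7 meV.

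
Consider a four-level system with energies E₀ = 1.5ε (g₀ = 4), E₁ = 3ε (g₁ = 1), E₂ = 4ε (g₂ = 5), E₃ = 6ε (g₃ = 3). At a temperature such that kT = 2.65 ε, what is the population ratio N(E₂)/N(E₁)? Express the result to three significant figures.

n₂/n₁ = (g₂/g₁) exp[−(E₂−E₁)/kT] = (5/1) × exp(−(1ε)/(2.65ε)) = (5/1) × exp(-0.37736) = 3.43.

3.43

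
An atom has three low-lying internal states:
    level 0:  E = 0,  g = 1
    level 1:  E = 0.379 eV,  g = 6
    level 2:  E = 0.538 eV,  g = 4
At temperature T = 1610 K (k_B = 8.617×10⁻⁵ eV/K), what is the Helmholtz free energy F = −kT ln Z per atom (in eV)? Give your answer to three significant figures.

-0.0538 eV

k_BT = 8.617×10⁻⁵ × 1610 K = 0.13873 eV.
Eᵢ/kT = 0, 2.7319, 3.8780.
Z = Σ gᵢe^(−Eᵢ/kT) = 1·e^(−0) + 6·e^(−2.7319) + 4·e^(−3.8780) = 1.0000 + 0.39057 + 0.082769 = 1.4733.
F = −kT ln Z = −0.13873 × ln(1.4733) = −0.13873 × 0.38750 = -0.0538 eV.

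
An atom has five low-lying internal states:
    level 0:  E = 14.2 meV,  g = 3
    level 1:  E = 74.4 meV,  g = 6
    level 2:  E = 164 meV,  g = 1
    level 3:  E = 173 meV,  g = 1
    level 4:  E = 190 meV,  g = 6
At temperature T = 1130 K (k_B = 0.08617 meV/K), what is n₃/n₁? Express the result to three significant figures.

k_BT = 0.08617 × 1130 K = 97.372 meV.
n₃/n₁ = (g₃/g₁) exp[−(E₃−E₁)/kT] = (1/6) × exp(−(98.6 meV)/(97.372 meV)) = (1/6) × exp(-1.0126) = 0.0605.

0.0605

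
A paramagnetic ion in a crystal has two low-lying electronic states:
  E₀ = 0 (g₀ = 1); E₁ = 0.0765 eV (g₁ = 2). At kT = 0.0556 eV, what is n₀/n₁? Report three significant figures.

n₀/n₁ = (g₀/g₁) exp[−(E₀−E₁)/kT] = (1/2) × exp(−(-0.0765 eV)/(0.0556 eV)) = (1/2) × exp(1.3759) = 1.98.

1.98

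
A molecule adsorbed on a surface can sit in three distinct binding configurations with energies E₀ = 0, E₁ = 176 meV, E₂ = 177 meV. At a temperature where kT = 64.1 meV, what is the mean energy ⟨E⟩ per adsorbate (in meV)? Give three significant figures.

19.9 meV

Eᵢ/kT = 0, 2.7457, 2.7613.
Z = Σ e^(−Eᵢ/kT) = e^(−0) + e^(−2.7457) + e^(−2.7613) = 1.0000 + 0.064203 + 0.063210 = 1.1274.
⟨E⟩ = Σ Eᵢ e^(−Eᵢ/kT) / Z = (0·1.0000 + 176·0.064203 + 177·0.063210) / 1.1274 = 19.9 meV.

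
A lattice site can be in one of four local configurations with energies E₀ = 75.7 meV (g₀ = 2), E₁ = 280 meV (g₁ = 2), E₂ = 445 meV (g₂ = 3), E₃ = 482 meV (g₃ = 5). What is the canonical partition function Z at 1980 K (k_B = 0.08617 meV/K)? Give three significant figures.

k_BT = 0.08617 × 1980 K = 170.62 meV.
Eᵢ/kT = 0.44368, 1.6411, 2.6081, 2.8250.
Z = Σ gᵢe^(−Eᵢ/kT) = 2·e^(−0.44368) + 2·e^(−1.6411) + 3·e^(−2.6081) + 5·e^(−2.8250) = 1.2833 + 0.38753 + 0.22102 + 0.29654 = 2.1884.

Z = 2.19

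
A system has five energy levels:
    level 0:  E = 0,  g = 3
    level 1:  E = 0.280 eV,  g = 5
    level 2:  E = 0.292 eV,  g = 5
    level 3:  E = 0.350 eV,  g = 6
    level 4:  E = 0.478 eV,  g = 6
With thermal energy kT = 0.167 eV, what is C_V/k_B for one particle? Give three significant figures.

Eᵢ/kT = 0, 1.6766, 1.7485, 2.0958, 2.8623.
Z = Σ gᵢe^(−Eᵢ/kT) = 3·e^(−0) + 5·e^(−1.6766) + 5·e^(−1.7485) + 6·e^(−2.0958) + 6·e^(−2.8623) = 3.0000 + 0.93504 + 0.87017 + 0.73783 + 0.34282 = 5.8859.
⟨E⟩ = 0.15937 eV, ⟨E²⟩ = 0.053724 eV².
C_V/k_B = (⟨E²⟩ − ⟨E⟩²)/(kT)² = (0.053724 − 0.025399)/0.027889 = 1.02.

1.02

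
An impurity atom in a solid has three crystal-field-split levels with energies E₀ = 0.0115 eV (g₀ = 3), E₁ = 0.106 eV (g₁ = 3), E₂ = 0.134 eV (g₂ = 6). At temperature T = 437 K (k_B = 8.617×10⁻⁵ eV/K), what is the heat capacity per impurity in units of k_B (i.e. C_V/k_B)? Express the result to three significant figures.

k_BT = 8.617×10⁻⁵ × 437 K = 0.037656 eV.
Eᵢ/kT = 0.30540, 2.8150, 3.5585.
Z = Σ gᵢe^(−Eᵢ/kT) = 3·e^(−0.30540) + 3·e^(−2.8150) + 6·e^(−3.5585) = 2.2105 + 0.17971 + 0.17089 = 2.5611.
⟨E⟩ = 0.026305 eV, ⟨E²⟩ = 0.0021007 eV².
C_V/k_B = (⟨E²⟩ − ⟨E⟩²)/(kT)² = (0.0021007 − 0.00069195)/0.0014180 = 0.993.

0.993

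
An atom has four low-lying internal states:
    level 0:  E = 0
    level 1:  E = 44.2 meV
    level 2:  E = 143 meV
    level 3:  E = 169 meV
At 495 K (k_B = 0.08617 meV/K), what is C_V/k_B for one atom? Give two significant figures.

k_BT = 0.08617 × 495 K = 42.65 meV.
Eᵢ/kT = 0, 1.036, 3.353, 3.962.
Z = Σ e^(−Eᵢ/kT) = e^(−0) + e^(−1.036) + e^(−3.353) + e^(−3.962) = 1.000 + 0.3549 + 0.03498 + 0.01903 = 1.409.
⟨E⟩ = 16.97 meV, ⟨E²⟩ = 1385 meV².
C_V/k_B = (⟨E²⟩ − ⟨E⟩²)/(kT)² = (1385 − 288.0)/1819 = 0.60.

0.60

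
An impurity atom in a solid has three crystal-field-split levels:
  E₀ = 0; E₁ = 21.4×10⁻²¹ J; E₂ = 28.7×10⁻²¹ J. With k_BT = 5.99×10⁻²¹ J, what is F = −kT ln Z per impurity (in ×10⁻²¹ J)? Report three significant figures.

Eᵢ/kT = 0, 3.5726, 4.7913.
Z = Σ e^(−Eᵢ/kT) = e^(−0) + e^(−3.5726) + e^(−4.7913) = 1.0000 + 0.028083 + 0.0083017 = 1.0364.
F = −kT ln Z = −5.99 × ln(1.0364) = −5.99 × 0.035753 = -0.214 ×10⁻²¹ J.

-0.214 ×10⁻²¹ J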